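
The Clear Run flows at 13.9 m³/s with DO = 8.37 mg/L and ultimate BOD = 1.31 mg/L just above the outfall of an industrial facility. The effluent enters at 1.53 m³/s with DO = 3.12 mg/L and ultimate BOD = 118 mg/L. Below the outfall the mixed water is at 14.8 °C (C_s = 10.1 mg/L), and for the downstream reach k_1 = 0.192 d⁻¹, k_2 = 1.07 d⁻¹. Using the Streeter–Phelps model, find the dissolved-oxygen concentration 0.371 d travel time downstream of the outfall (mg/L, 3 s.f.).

DO ≈ 7.86 mg/L

Mixed DO = (13.9×8.37 + 1.53×3.12)/(13.9+1.53) = 121.1/15.43 = 7.849 mg/L.
Mixed L₀ = (13.9×1.31 + 1.53×118)/(15.43) = 198.7/15.43 = 12.88 mg/L.
Initial deficit D₀ = C_s − DO₀ = 10.1 − 7.849 = 2.251 mg/L.
D(0.371) = [0.192×12.88/(1.07−0.192)](e^(−0.192×0.371) − e^(−1.07×0.371)) + 2.251 e^(−1.07×0.371)
= 2.817 × (0.9312 − 0.6724) + 2.251 × 0.6724 = 2.242 mg/L.
DO = 10.1 − 2.242 = 7.858 mg/L.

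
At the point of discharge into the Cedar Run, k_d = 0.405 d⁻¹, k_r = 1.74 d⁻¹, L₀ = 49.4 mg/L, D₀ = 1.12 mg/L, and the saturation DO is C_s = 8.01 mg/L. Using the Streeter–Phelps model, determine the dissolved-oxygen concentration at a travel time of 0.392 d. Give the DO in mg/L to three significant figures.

k_d L₀/(k_r−k_d) = 0.405×49.4/(1.74−0.405) = 20.01/1.335 = 14.99 mg/L.
e^(−k_d t) = e^(−0.405×0.3920) = 0.8532; e^(−k_r t) = e^(−1.74×0.3920) = 0.5056.
D = 14.99 × (0.8532 − 0.5056) + 1.12 × 0.5056 = 5.210 + 0.5662 = 5.776 mg/L.
DO = C_s − D = 8.01 − 5.776 = 2.234 mg/L.

DO ≈ 2.23 mg/L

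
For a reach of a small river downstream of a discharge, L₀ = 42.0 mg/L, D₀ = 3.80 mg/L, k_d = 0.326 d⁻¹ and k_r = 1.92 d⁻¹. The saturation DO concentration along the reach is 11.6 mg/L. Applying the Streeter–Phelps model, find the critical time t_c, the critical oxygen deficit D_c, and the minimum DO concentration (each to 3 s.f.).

t_c = [1/(k_r−k_d)] ln[(k_r/k_d)(1 − D₀(k_r−k_d)/(k_d L₀))]
= [1/(1.92−0.326)] ln[(1.92/0.326)(1 − 3.80×1.594/(0.326×42.0))]
= (1/1.594) ln[5.890 × 0.5576] = 0.6274 × ln(3.284) = 0.6274 × 1.189 = 0.7460 d.
L(t_c) = L₀ e^(−k_d t_c) = 42.0 × 0.7841 = 32.93 mg/L, and at the critical point k_r D_c = k_d L, so D_c = (0.326/1.92) × 32.93 = 5.592 mg/L.
Minimum DO = C_s − D_c = 11.6 − 5.592 = 6.008 mg/L.

t_c ≈ 0.746 d; D_c ≈ 5.59 mg/L; min DO ≈ 6.01 mg/L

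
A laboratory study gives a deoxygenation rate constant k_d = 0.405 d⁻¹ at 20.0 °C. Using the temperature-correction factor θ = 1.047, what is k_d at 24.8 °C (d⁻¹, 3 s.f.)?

k_d ≈ 0.505 d⁻¹

k_d(T₂) = k_d(T₁) · θ^(T₂−T₁) = 0.405 × 1.047^(24.8−20.0)
= 0.405 × 1.047^4.80 = 0.405 × 1.247 = 0.5049 d⁻¹.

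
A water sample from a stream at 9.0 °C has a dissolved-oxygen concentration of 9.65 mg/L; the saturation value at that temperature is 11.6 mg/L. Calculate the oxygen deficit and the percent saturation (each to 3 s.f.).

D = C_s − C = 11.6 − 9.65 = 1.95 mg/L.
% saturation = 9.65/11.6 × 100 = 83.2 %.

D ≈ 1.95 mg/L; 83.2 % saturation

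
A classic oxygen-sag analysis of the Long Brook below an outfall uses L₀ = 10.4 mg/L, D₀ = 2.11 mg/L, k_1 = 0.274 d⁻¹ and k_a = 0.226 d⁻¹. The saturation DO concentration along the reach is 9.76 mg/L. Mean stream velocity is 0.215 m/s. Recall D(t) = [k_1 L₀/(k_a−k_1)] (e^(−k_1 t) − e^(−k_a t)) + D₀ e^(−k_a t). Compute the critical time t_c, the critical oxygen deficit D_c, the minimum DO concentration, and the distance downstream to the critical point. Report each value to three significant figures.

With k_a/k_1 = 0.8248 and 1 − D₀(k_a−k_1)/(k_1 L₀) = 1.036,
t_c = ln(0.8248 × 1.036) / (0.226 − 0.274) = ln(0.8541) / -0.04800 = -0.1577/-0.04800 = 3.285 d.
D_c = (k_1/k_a) L₀ e^(−k_1 t_c) = (0.274/0.226) × 10.4 × e^(−0.274×3.285) = 1.212 × 10.4 × 0.4066 = 5.126 mg/L.
Minimum DO = C_s − D_c = 9.76 − 5.126 = 4.634 mg/L.
x_c = v t_c = 0.215 m/s × 3.285 d × 86400 s/d = 61020 m ≈ 61.0 km.

t_c ≈ 3.28 d; D_c ≈ 5.13 mg/L; min DO ≈ 4.63 mg/L; x_c ≈ 61.0 km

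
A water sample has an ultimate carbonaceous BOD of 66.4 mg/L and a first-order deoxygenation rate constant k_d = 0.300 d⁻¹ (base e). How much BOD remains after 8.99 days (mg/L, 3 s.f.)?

L ≈ 4.48 mg/L

L_t = L₀ e^(−k_d t) = 66.4 × e^(−0.300×8.99) = 66.4 × 0.06741 = 4.476 mg/L.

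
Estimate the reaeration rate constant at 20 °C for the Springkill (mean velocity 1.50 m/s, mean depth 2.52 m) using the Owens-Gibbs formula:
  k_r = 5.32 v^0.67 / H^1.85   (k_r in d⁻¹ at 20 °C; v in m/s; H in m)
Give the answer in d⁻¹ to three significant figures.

k_r ≈ 1.26 d⁻¹

k_r = 5.32 × 1.50^0.67 / 2.52^1.85 = 5.32 × 1.312 / 5.528 = 1.263 d⁻¹.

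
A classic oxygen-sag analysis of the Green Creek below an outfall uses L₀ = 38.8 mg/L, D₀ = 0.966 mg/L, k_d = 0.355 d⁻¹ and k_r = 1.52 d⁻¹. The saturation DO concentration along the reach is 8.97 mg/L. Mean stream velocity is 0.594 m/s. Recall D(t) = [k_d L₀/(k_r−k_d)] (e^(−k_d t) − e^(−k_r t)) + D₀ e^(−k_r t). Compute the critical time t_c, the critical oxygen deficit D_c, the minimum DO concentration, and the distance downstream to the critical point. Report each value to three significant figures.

At the critical point dD/dt = 0, so k_d L₀ e^(−k_d t) = k_r D. Substituting D(t) from the Streeter–Phelps equation and solving for t gives
t_c = ln[(k_r/k_d)(1 − D₀(k_r−k_d)/(k_d L₀))] / (k_r−k_d).
Here k_r−k_d = 1.165 d⁻¹ and 1 − D₀(k_r−k_d)/(k_d L₀) = 1 − 0.966×1.165/(0.355×38.8) = 0.9183, so
t_c = ln(4.282 × 0.9183) / 1.165 = 1.369 / 1.165 = 1.175 d.
L(t_c) = L₀ e^(−k_d t_c) = 38.8 × 0.6589 = 25.56 mg/L, and at the critical point k_r D_c = k_d L, so D_c = (0.355/1.52) × 25.56 = 5.971 mg/L.
Minimum DO = C_s − D_c = 8.97 − 5.971 = 2.999 mg/L.
x_c = v t_c = 0.594 m/s × 1.175 d × 86400 s/d = 60310 m ≈ 60.3 km.

t_c ≈ 1.18 d; D_c ≈ 5.97 mg/L; min DO ≈ 3.00 mg/L; x_c ≈ 60.3 km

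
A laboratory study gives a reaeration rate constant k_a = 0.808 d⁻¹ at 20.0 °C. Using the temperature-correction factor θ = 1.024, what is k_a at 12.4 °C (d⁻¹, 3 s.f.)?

k_a ≈ 0.675 d⁻¹

k_a(T₂) = k_a(T₁) · θ^(T₂−T₁) = 0.808 × 1.024^(12.4−20.0)
= 0.808 × 1.024^-7.60 = 0.808 × 0.8351 = 0.6747 d⁻¹.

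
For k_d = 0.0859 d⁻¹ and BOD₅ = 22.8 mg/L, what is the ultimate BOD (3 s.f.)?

BOD₅ = L₀(1 − e^(−5k_d)) ⇒ L₀ = BOD₅ / (1 − e^(−5×0.0859))
= 22.8 / (1 − 0.6508) = 22.8 / 0.3492 = 65.30 mg/L.

L₀ ≈ 65.3 mg/L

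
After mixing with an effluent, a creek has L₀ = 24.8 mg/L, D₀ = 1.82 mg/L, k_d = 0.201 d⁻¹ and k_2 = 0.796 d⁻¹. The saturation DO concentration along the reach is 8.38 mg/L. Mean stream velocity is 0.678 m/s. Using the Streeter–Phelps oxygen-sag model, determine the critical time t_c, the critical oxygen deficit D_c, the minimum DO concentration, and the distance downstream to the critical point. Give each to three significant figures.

t_c = [1/(k_2−k_d)] ln[(k_2/k_d)(1 − D₀(k_2−k_d)/(k_d L₀))]
= [1/(0.796−0.201)] ln[(0.796/0.201)(1 − 1.82×0.5950/(0.201×24.8))]
= (1/0.5950) ln[3.960 × 0.7828] = 1.681 × ln(3.100) = 1.681 × 1.131 = 1.901 d.
L(t_c) = L₀ e^(−k_d t_c) = 24.8 × 0.6824 = 16.92 mg/L, and at the critical point k_2 D_c = k_d L, so D_c = (0.201/0.796) × 16.92 = 4.273 mg/L.
Minimum DO = C_s − D_c = 8.38 − 4.273 = 4.107 mg/L.
x_c = v t_c = 0.678 m/s × 1.901 d × 86400 s/d = 111400 m ≈ 111 km.

t_c ≈ 1.90 d; D_c ≈ 4.27 mg/L; min DO ≈ 4.11 mg/L; x_c ≈ 111 km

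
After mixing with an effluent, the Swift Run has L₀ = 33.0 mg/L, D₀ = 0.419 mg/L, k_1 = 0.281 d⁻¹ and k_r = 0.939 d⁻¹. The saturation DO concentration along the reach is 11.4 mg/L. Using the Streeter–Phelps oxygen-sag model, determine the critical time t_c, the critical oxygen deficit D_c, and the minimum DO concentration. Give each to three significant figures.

At the critical point dD/dt = 0, so k_1 L₀ e^(−k_1 t) = k_r D. Substituting D(t) from the Streeter–Phelps equation and solving for t gives
t_c = ln[(k_r/k_1)(1 − D₀(k_r−k_1)/(k_1 L₀))] / (k_r−k_1).
Here k_r−k_1 = 0.6580 d⁻¹ and 1 − D₀(k_r−k_1)/(k_1 L₀) = 1 − 0.419×0.6580/(0.281×33.0) = 0.9703, so
t_c = ln(3.342 × 0.9703) / 0.6580 = 1.176 / 0.6580 = 1.788 d.
D_c = (k_1/k_r) L₀ e^(−k_1 t_c) = (0.281/0.939) × 33.0 × e^(−0.281×1.788) = 0.2993 × 33.0 × 0.6051 = 5.976 mg/L.
Minimum DO = C_s − D_c = 11.4 − 5.976 = 5.424 mg/L.

t_c ≈ 1.79 d; D_c ≈ 5.98 mg/L; min DO ≈ 5.42 mg/L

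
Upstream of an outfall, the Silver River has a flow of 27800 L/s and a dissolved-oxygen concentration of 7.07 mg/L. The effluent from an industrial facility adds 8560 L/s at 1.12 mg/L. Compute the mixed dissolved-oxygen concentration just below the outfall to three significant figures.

Flow-weighted mixing: C = (Q_r C_r + Q_w C_w)/(Q_r + Q_w)
= (27800×7.07 + 8560×1.12)/(27800 + 8560) = 206100/36360 = 5.669 mg/L.

5.67 mg/L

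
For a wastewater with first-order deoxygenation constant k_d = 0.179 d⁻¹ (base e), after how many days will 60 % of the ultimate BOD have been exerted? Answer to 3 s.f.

t ≈ 5.12 d

y/L₀ = 1 − e^(−k_d t) = 0.60 ⇒ e^(−k_d t) = 0.400
t = −ln(0.400) / 0.179 = 0.9163 / 0.179 = 5.119 d.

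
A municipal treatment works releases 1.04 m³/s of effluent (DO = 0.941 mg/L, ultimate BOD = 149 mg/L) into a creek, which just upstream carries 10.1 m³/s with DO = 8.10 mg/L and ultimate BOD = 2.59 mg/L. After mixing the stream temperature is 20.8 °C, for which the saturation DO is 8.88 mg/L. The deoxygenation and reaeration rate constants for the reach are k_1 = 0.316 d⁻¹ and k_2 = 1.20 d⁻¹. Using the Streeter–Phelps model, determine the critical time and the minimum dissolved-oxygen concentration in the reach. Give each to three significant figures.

t_c ≈ 1.19 d; minimum DO ≈ 5.94 mg/L

Mixed DO = (10.1×8.10 + 1.04×0.941)/(10.1+1.04) = 82.79/11.14 = 7.432 mg/L.
Mixed L₀ = (10.1×2.59 + 1.04×149)/(11.14) = 181.1/11.14 = 16.26 mg/L.
Initial deficit D₀ = C_s − DO₀ = 8.88 − 7.432 = 1.448 mg/L.
t_c = (1/0.8840) ln[(1.20/0.316)(1 − 1.448×0.8840/(0.316×16.26))] = 1.131 × ln(2.851) = 1.185 d.
D_c = (0.316/1.20) × 16.26 × e^(−0.316×1.185) = 0.2633 × 16.26 × 0.6876 = 2.944 mg/L.
Minimum DO = 8.88 − 2.944 = 5.936 mg/L.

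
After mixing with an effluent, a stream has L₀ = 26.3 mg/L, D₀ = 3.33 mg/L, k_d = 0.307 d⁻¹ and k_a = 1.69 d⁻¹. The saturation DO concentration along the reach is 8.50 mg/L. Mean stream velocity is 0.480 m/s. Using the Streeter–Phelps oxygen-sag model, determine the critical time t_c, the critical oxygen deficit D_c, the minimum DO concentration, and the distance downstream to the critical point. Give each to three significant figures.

At the critical point dD/dt = 0, so k_d L₀ e^(−k_d t) = k_a D. Substituting D(t) from the Streeter–Phelps equation and solving for t gives
t_c = ln[(k_a/k_d)(1 − D₀(k_a−k_d)/(k_d L₀))] / (k_a−k_d).
Here k_a−k_d = 1.383 d⁻¹ and 1 − D₀(k_a−k_d)/(k_d L₀) = 1 − 3.33×1.383/(0.307×26.3) = 0.4296, so
t_c = ln(5.505 × 0.4296) / 1.383 = 0.8608 / 1.383 = 0.6224 d.
D_c = (k_d/k_a) L₀ e^(−k_d t_c) = (0.307/1.69) × 26.3 × e^(−0.307×0.6224) = 0.1817 × 26.3 × 0.8261 = 3.947 mg/L.
Minimum DO = C_s − D_c = 8.50 − 3.947 = 4.553 mg/L.
x_c = v t_c = 0.480 m/s × 0.6224 d × 86400 s/d = 25810 m ≈ 25.8 km.

t_c ≈ 0.622 d; D_c ≈ 3.95 mg/L; min DO ≈ 4.55 mg/L; x_c ≈ 25.8 km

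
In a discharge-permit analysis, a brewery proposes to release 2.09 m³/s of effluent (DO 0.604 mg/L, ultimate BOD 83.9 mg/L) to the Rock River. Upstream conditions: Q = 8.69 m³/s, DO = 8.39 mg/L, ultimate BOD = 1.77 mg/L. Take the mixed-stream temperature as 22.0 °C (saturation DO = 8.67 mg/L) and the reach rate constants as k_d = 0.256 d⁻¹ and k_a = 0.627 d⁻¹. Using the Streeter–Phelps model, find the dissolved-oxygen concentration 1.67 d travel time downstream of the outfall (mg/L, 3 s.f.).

Mixed DO = (8.69×8.39 + 2.09×0.604)/(8.69+2.09) = 74.17/10.78 = 6.880 mg/L.
Mixed L₀ = (8.69×1.77 + 2.09×83.9)/(10.78) = 190.7/10.78 = 17.69 mg/L.
Initial deficit D₀ = C_s − DO₀ = 8.67 − 6.880 = 1.790 mg/L.
D(1.67) = [0.256×17.69/(0.627−0.256)](e^(−0.256×1.67) − e^(−0.627×1.67)) + 1.790 e^(−0.627×1.67)
= 12.21 × (0.6521 − 0.3510) + 1.790 × 0.3510 = 4.305 mg/L.
DO = 8.67 − 4.305 = 4.365 mg/L.

DO ≈ 4.37 mg/L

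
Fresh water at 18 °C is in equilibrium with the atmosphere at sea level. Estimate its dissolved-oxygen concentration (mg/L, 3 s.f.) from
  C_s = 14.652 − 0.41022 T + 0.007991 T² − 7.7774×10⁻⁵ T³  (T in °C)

C_s ≈ 9.40 mg/L

C_s = 14.652 − 0.41022×18 + 0.007991×18² − 7.7774×10⁻⁵×18³ = 9.404 mg/L.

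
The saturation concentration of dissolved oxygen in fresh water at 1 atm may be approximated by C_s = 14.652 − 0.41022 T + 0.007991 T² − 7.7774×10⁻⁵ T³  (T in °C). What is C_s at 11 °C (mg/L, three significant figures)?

C_s ≈ 11.0 mg/L

C_s = 14.652 − 0.41022×11 + 0.007991×11² − 7.7774×10⁻⁵×11³ = 11.00 mg/L.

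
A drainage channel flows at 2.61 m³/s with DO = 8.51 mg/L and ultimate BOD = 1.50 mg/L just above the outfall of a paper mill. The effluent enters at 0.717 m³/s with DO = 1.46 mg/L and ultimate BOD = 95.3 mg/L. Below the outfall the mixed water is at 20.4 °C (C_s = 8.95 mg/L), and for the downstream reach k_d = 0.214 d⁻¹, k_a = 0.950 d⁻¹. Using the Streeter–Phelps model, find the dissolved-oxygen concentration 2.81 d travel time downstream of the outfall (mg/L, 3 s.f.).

DO ≈ 5.79 mg/L

Mixed DO = (2.61×8.51 + 0.717×1.46)/(2.61+0.717) = 23.26/3.327 = 6.991 mg/L.
Mixed L₀ = (2.61×1.50 + 0.717×95.3)/(3.327) = 72.25/3.327 = 21.71 mg/L.
Initial deficit D₀ = C_s − DO₀ = 8.95 − 6.991 = 1.959 mg/L.
D(2.81) = [0.214×21.71/(0.950−0.214)](e^(−0.214×2.81) − e^(−0.950×2.81)) + 1.959 e^(−0.950×2.81)
= 6.314 × (0.5481 − 0.06929) + 1.959 × 0.06929 = 3.159 mg/L.
DO = 8.95 − 3.159 = 5.791 mg/L.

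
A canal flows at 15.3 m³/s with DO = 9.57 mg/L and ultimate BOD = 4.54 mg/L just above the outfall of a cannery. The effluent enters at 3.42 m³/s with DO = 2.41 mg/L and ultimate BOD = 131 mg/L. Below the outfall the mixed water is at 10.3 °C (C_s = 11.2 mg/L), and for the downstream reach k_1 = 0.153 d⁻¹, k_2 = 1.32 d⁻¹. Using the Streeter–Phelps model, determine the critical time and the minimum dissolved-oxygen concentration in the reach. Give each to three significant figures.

Mixed DO = (15.3×9.57 + 3.42×2.41)/(15.3+3.42) = 154.7/18.72 = 8.262 mg/L.
Mixed L₀ = (15.3×4.54 + 3.42×131)/(18.72) = 517.5/18.72 = 27.64 mg/L.
Initial deficit D₀ = C_s − DO₀ = 11.2 − 8.262 = 2.938 mg/L.
t_c = (1/1.167) ln[(1.32/0.153)(1 − 2.938×1.167/(0.153×27.64))] = 0.8569 × ln(1.633) = 0.4204 d.
D_c = (0.153/1.32) × 27.64 × e^(−0.153×0.4204) = 0.1159 × 27.64 × 0.9377 = 3.005 mg/L.
Minimum DO = 11.2 − 3.005 = 8.195 mg/L.

t_c ≈ 0.420 d; minimum DO ≈ 8.20 mg/L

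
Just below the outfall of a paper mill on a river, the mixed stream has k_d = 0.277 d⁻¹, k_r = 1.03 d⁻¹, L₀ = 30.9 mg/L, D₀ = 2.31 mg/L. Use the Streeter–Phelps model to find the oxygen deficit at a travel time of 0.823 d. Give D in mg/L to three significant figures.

k_d L₀/(k_r−k_d) = 0.277×30.9/(1.03−0.277) = 8.559/0.7530 = 11.37 mg/L.
e^(−k_d t) = e^(−0.277×0.8230) = 0.7961; e^(−k_r t) = e^(−1.03×0.8230) = 0.4284.
D = 11.37 × (0.7961 − 0.4284) + 2.31 × 0.4284 = 4.180 + 0.9896 = 5.170 mg/L.

D ≈ 5.17 mg/L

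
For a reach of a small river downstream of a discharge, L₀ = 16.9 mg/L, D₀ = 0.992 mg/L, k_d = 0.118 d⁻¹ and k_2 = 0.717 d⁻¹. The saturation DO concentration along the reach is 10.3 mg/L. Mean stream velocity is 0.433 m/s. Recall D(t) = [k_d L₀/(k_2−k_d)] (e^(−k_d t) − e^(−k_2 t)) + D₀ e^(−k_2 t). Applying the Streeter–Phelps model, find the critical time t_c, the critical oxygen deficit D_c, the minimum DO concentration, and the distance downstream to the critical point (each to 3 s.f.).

At the critical point dD/dt = 0, so k_d L₀ e^(−k_d t) = k_2 D. Substituting D(t) from the Streeter–Phelps equation and solving for t gives
t_c = ln[(k_2/k_d)(1 − D₀(k_2−k_d)/(k_d L₀))] / (k_2−k_d).
Here k_2−k_d = 0.5990 d⁻¹ and 1 − D₀(k_2−k_d)/(k_d L₀) = 1 − 0.992×0.5990/(0.118×16.9) = 0.7020, so
t_c = ln(6.076 × 0.7020) / 0.5990 = 1.451 / 0.5990 = 2.422 d.
D_c = (k_d/k_2) L₀ e^(−k_d t_c) = (0.118/0.717) × 16.9 × e^(−0.118×2.422) = 0.1646 × 16.9 × 0.7514 = 2.090 mg/L.
Minimum DO = C_s − D_c = 10.3 − 2.090 = 8.210 mg/L.
x_c = v t_c = 0.433 m/s × 2.422 d × 86400 s/d = 90600 m ≈ 90.6 km.

t_c ≈ 2.42 d; D_c ≈ 2.09 mg/L; min DO ≈ 8.21 mg/L; x_c ≈ 90.6 km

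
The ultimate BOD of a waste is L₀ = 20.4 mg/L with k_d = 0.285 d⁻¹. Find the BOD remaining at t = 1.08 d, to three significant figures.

L_t = L₀ e^(−k_d t) = 20.4 × e^(−0.285×1.08) = 20.4 × 0.7351 = 15.00 mg/L.

L ≈ 15.0 mg/L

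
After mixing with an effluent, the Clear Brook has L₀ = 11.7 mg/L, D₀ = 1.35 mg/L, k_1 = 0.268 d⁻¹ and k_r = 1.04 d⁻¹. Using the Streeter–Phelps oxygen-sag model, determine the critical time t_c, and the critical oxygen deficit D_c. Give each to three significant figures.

With k_r/k_1 = 3.881 and 1 − D₀(k_r−k_1)/(k_1 L₀) = 0.6676,
t_c = ln(3.881 × 0.6676) / (1.04 − 0.268) = ln(2.591) / 0.7720 = 0.9520/0.7720 = 1.233 d.
L(t_c) = L₀ e^(−k_1 t_c) = 11.7 × 0.7186 = 8.407 mg/L, and at the critical point k_r D_c = k_1 L, so D_c = (0.268/1.04) × 8.407 = 2.167 mg/L.

t_c ≈ 1.23 d; D_c ≈ 2.17 mg/L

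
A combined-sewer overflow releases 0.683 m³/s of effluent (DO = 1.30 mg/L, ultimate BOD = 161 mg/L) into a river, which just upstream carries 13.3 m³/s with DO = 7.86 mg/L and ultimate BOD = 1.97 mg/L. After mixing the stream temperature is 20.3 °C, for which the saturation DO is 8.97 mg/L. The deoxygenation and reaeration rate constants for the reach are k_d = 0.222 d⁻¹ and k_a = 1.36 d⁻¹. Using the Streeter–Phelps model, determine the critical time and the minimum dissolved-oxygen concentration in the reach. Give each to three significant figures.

Mixed DO = (13.3×7.86 + 0.683×1.30)/(13.3+0.683) = 105.4/13.98 = 7.540 mg/L.
Mixed L₀ = (13.3×1.97 + 0.683×161)/(13.98) = 136.2/13.98 = 9.738 mg/L.
Initial deficit D₀ = C_s − DO₀ = 8.97 − 7.540 = 1.430 mg/L.
t_c = (1/1.138) ln[(1.36/0.222)(1 − 1.430×1.138/(0.222×9.738))] = 0.8787 × ln(1.513) = 0.3640 d.
D_c = (0.222/1.36) × 9.738 × e^(−0.222×0.3640) = 0.1632 × 9.738 × 0.9224 = 1.466 mg/L.
Minimum DO = 8.97 − 1.466 = 7.504 mg/L.

t_c ≈ 0.364 d; minimum DO ≈ 7.50 mg/L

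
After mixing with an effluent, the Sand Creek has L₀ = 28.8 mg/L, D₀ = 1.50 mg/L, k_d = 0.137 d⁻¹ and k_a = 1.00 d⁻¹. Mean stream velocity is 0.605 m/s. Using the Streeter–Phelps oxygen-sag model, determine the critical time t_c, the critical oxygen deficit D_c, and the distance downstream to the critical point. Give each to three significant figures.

t_c = [1/(k_a−k_d)] ln[(k_a/k_d)(1 − D₀(k_a−k_d)/(k_d L₀))]
= [1/(1.00−0.137)] ln[(1.00/0.137)(1 − 1.50×0.8630/(0.137×28.8))]
= (1/0.8630) ln[7.299 × 0.6719] = 1.159 × ln(4.904) = 1.159 × 1.590 = 1.843 d.
L(t_c) = L₀ e^(−k_d t_c) = 28.8 × 0.7769 = 22.37 mg/L, and at the critical point k_a D_c = k_d L, so D_c = (0.137/1.00) × 22.37 = 3.065 mg/L.
x_c = v t_c = 0.605 m/s × 1.843 d × 86400 s/d = 96320 m ≈ 96.3 km.

t_c ≈ 1.84 d; D_c ≈ 3.07 mg/L; x_c ≈ 96.3 km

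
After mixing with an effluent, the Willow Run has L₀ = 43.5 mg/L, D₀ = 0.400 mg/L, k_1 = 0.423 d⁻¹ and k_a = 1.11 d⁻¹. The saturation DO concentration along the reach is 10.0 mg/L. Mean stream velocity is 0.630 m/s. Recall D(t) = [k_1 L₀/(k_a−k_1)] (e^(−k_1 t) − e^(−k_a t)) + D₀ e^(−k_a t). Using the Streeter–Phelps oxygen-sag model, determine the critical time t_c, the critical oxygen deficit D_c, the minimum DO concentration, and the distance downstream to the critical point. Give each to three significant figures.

t_c ≈ 1.38 d; D_c ≈ 9.24 mg/L; min DO ≈ 0.763 mg/L; x_c ≈ 75.2 km

At the critical point dD/dt = 0, so k_1 L₀ e^(−k_1 t) = k_a D. Substituting D(t) from the Streeter–Phelps equation and solving for t gives
t_c = ln[(k_a/k_1)(1 − D₀(k_a−k_1)/(k_1 L₀))] / (k_a−k_1).
Here k_a−k_1 = 0.6870 d⁻¹ and 1 − D₀(k_a−k_1)/(k_1 L₀) = 1 − 0.400×0.6870/(0.423×43.5) = 0.9851, so
t_c = ln(2.624 × 0.9851) / 0.6870 = 0.9497 / 0.6870 = 1.382 d.
L(t_c) = L₀ e^(−k_1 t_c) = 43.5 × 0.5572 = 24.24 mg/L, and at the critical point k_a D_c = k_1 L, so D_c = (0.423/1.11) × 24.24 = 9.237 mg/L.
Minimum DO = C_s − D_c = 10.0 − 9.237 = 0.7625 mg/L.
x_c = v t_c = 0.630 m/s × 1.382 d × 86400 s/d = 75250 m ≈ 75.2 km.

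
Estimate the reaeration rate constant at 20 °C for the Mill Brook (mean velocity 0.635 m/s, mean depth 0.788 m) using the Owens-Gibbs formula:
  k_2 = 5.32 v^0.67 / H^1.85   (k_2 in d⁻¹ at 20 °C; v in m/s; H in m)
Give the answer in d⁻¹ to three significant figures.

k_2 = 5.32 × 0.635^0.67 / 0.788^1.85 = 5.32 × 0.7377 / 0.6435 = 6.098 d⁻¹.

k_2 ≈ 6.10 d⁻¹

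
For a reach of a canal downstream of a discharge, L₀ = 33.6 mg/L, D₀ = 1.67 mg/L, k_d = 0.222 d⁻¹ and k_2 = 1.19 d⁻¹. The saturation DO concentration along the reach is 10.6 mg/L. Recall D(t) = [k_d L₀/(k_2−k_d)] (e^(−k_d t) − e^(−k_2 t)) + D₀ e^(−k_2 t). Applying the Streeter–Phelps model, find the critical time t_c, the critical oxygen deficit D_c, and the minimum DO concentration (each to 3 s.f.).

With k_2/k_d = 5.360 and 1 − D₀(k_2−k_d)/(k_d L₀) = 0.7833,
t_c = ln(5.360 × 0.7833) / (1.19 − 0.222) = ln(4.199) / 0.9680 = 1.435/0.9680 = 1.482 d.
L(t_c) = L₀ e^(−k_d t_c) = 33.6 × 0.7196 = 24.18 mg/L, and at the critical point k_2 D_c = k_d L, so D_c = (0.222/1.19) × 24.18 = 4.511 mg/L.
Minimum DO = C_s − D_c = 10.6 − 4.511 = 6.089 mg/L.

t_c ≈ 1.48 d; D_c ≈ 4.51 mg/L; min DO ≈ 6.09 mg/L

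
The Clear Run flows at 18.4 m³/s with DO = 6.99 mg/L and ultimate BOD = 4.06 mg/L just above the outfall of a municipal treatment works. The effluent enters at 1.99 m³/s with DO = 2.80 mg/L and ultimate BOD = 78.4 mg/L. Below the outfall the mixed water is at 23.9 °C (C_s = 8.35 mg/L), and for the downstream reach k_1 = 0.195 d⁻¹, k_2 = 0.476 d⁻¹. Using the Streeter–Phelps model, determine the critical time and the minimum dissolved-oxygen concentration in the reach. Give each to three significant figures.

t_c ≈ 2.27 d; minimum DO ≈ 5.37 mg/L

Mixed DO = (18.4×6.99 + 1.99×2.80)/(18.4+1.99) = 134.2/20.39 = 6.581 mg/L.
Mixed L₀ = (18.4×4.06 + 1.99×78.4)/(20.39) = 230.7/20.39 = 11.32 mg/L.
Initial deficit D₀ = C_s − DO₀ = 8.35 − 6.581 = 1.769 mg/L.
t_c = (1/0.2810) ln[(0.476/0.195)(1 − 1.769×0.2810/(0.195×11.32))] = 3.559 × ln(1.891) = 2.268 d.
D_c = (0.195/0.476) × 11.32 × e^(−0.195×2.268) = 0.4097 × 11.32 × 0.6426 = 2.979 mg/L.
Minimum DO = 8.35 − 2.979 = 5.371 mg/L.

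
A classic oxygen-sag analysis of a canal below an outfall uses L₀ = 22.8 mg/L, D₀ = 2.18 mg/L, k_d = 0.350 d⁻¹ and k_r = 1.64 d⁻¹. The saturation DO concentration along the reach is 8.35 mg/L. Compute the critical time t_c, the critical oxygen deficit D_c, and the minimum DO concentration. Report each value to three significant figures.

With k_r/k_d = 4.686 and 1 − D₀(k_r−k_d)/(k_d L₀) = 0.6476,
t_c = ln(4.686 × 0.6476) / (1.64 − 0.350) = ln(3.034) / 1.290 = 1.110/1.290 = 0.8605 d.
D_c = (k_d/k_r) L₀ e^(−k_d t_c) = (0.350/1.64) × 22.8 × e^(−0.350×0.8605) = 0.2134 × 22.8 × 0.7400 = 3.600 mg/L.
Minimum DO = C_s − D_c = 8.35 − 3.600 = 4.750 mg/L.

t_c ≈ 0.860 d; D_c ≈ 3.60 mg/L; min DO ≈ 4.75 mg/L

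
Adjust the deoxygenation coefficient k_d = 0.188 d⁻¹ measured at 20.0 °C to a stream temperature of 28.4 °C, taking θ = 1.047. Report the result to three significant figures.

k_d ≈ 0.277 d⁻¹

k_d(T₂) = k_d(T₁) · θ^(T₂−T₁) = 0.188 × 1.047^(28.4−20.0)
= 0.188 × 1.047^8.40 = 0.188 × 1.471 = 0.2765 d⁻¹.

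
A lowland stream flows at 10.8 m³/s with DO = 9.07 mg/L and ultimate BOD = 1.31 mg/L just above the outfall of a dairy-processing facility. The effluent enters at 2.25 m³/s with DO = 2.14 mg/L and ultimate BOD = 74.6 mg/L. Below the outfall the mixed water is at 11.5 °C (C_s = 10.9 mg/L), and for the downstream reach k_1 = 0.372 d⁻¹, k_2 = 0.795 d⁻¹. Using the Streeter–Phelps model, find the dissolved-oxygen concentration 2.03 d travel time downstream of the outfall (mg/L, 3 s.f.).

DO ≈ 6.98 mg/L

Mixed DO = (10.8×9.07 + 2.25×2.14)/(10.8+2.25) = 102.8/13.05 = 7.875 mg/L.
Mixed L₀ = (10.8×1.31 + 2.25×74.6)/(13.05) = 182.0/13.05 = 13.95 mg/L.
Initial deficit D₀ = C_s − DO₀ = 10.9 − 7.875 = 3.025 mg/L.
D(2.03) = [0.372×13.95/(0.795−0.372)](e^(−0.372×2.03) − e^(−0.795×2.03)) + 3.025 e^(−0.795×2.03)
= 12.26 × (0.4699 − 0.1991) + 3.025 × 0.1991 = 3.924 mg/L.
DO = 10.9 − 3.924 = 6.976 mg/L.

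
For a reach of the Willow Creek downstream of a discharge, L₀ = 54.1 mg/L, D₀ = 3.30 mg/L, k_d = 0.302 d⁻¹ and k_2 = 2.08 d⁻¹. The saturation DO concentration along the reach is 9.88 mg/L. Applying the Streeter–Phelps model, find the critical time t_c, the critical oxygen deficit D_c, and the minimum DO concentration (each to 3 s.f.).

t_c ≈ 0.835 d; D_c ≈ 6.10 mg/L; min DO ≈ 3.78 mg/L

t_c = [1/(k_2−k_d)] ln[(k_2/k_d)(1 − D₀(k_2−k_d)/(k_d L₀))]
= [1/(2.08−0.302)] ln[(2.08/0.302)(1 − 3.30×1.778/(0.302×54.1))]
= (1/1.778) ln[6.887 × 0.6409] = 0.5624 × ln(4.414) = 0.5624 × 1.485 = 0.8351 d.
L(t_c) = L₀ e^(−k_d t_c) = 54.1 × 0.7771 = 42.04 mg/L, and at the critical point k_2 D_c = k_d L, so D_c = (0.302/2.08) × 42.04 = 6.104 mg/L.
Minimum DO = C_s − D_c = 9.88 − 6.104 = 3.776 mg/L.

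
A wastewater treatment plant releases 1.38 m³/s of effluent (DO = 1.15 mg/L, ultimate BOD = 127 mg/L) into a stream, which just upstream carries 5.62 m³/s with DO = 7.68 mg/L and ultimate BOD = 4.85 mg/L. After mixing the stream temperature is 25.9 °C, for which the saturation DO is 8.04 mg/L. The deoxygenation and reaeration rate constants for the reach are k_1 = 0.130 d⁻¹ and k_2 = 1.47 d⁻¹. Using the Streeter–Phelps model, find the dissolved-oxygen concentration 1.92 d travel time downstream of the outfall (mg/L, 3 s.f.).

Mixed DO = (5.62×7.68 + 1.38×1.15)/(5.62+1.38) = 44.75/7.000 = 6.393 mg/L.
Mixed L₀ = (5.62×4.85 + 1.38×127)/(7.000) = 202.5/7.000 = 28.93 mg/L.
Initial deficit D₀ = C_s − DO₀ = 8.04 − 6.393 = 1.647 mg/L.
D(1.92) = [0.130×28.93/(1.47−0.130)](e^(−0.130×1.92) − e^(−1.47×1.92)) + 1.647 e^(−1.47×1.92)
= 2.807 × (0.7791 − 0.05946) + 1.647 × 0.05946 = 2.118 mg/L.
DO = 8.04 − 2.118 = 5.922 mg/L.

DO ≈ 5.92 mg/L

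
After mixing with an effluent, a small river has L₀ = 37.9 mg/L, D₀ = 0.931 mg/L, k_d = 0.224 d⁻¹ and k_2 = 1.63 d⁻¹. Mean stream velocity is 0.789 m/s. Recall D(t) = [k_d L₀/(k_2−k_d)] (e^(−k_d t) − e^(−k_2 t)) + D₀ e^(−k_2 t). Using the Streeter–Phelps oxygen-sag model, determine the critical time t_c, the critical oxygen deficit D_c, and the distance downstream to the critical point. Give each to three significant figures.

t_c = [1/(k_2−k_d)] ln[(k_2/k_d)(1 − D₀(k_2−k_d)/(k_d L₀))]
= [1/(1.63−0.224)] ln[(1.63/0.224)(1 − 0.931×1.406/(0.224×37.9))]
= (1/1.406) ln[7.277 × 0.8458] = 0.7112 × ln(6.155) = 0.7112 × 1.817 = 1.292 d.
L(t_c) = L₀ e^(−k_d t_c) = 37.9 × 0.7486 = 28.37 mg/L, and at the critical point k_2 D_c = k_d L, so D_c = (0.224/1.63) × 28.37 = 3.899 mg/L.
x_c = v t_c = 0.789 m/s × 1.292 d × 86400 s/d = 88110 m ≈ 88.1 km.

t_c ≈ 1.29 d; D_c ≈ 3.90 mg/L; x_c ≈ 88.1 km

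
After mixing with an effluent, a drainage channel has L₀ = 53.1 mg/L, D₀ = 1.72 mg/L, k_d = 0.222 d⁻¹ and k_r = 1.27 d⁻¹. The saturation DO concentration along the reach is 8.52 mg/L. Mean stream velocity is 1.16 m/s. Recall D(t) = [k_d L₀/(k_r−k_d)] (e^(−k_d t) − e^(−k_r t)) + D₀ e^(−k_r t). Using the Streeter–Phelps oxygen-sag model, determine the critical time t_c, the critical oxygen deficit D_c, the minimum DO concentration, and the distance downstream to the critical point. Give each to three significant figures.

At the critical point dD/dt = 0, so k_d L₀ e^(−k_d t) = k_r D. Substituting D(t) from the Streeter–Phelps equation and solving for t gives
t_c = ln[(k_r/k_d)(1 − D₀(k_r−k_d)/(k_d L₀))] / (k_r−k_d).
Here k_r−k_d = 1.048 d⁻¹ and 1 − D₀(k_r−k_d)/(k_d L₀) = 1 − 1.72×1.048/(0.222×53.1) = 0.8471, so
t_c = ln(5.721 × 0.8471) / 1.048 = 1.578 / 1.048 = 1.506 d.
L(t_c) = L₀ e^(−k_d t_c) = 53.1 × 0.7158 = 38.01 mg/L, and at the critical point k_r D_c = k_d L, so D_c = (0.222/1.27) × 38.01 = 6.644 mg/L.
Minimum DO = C_s − D_c = 8.52 − 6.644 = 1.876 mg/L.
x_c = v t_c = 1.16 m/s × 1.506 d × 86400 s/d = 150900 m ≈ 151 km.

t_c ≈ 1.51 d; D_c ≈ 6.64 mg/L; min DO ≈ 1.88 mg/L; x_c ≈ 151 km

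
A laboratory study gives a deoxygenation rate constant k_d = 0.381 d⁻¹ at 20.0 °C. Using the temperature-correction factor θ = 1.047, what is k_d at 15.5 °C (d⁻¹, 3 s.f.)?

k_d(T₂) = k_d(T₁) · θ^(T₂−T₁) = 0.381 × 1.047^(15.5−20.0)
= 0.381 × 1.047^-4.50 = 0.381 × 0.8133 = 0.3099 d⁻¹.

k_d ≈ 0.310 d⁻¹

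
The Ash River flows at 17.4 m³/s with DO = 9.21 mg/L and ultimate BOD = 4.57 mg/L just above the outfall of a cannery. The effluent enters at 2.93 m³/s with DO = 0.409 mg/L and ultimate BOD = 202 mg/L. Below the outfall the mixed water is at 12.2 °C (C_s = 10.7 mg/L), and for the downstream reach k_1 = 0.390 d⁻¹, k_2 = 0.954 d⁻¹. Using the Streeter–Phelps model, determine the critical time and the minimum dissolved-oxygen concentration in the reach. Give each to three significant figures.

Mixed DO = (17.4×9.21 + 2.93×0.409)/(17.4+2.93) = 161.5/20.33 = 7.942 mg/L.
Mixed L₀ = (17.4×4.57 + 2.93×202)/(20.33) = 671.4/20.33 = 33.02 mg/L.
Initial deficit D₀ = C_s − DO₀ = 10.7 − 7.942 = 2.758 mg/L.
t_c = (1/0.5640) ln[(0.954/0.390)(1 − 2.758×0.5640/(0.390×33.02))] = 1.773 × ln(2.151) = 1.358 d.
D_c = (0.390/0.954) × 33.02 × e^(−0.390×1.358) = 0.4088 × 33.02 × 0.5889 = 7.950 mg/L.
Minimum DO = 10.7 − 7.950 = 2.750 mg/L.

t_c ≈ 1.36 d; minimum DO ≈ 2.75 mg/L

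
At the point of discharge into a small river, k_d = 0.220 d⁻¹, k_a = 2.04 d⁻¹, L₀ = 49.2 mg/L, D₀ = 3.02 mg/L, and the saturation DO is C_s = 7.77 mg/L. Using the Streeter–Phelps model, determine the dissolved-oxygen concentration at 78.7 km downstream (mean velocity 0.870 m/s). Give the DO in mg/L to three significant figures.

Travel time t = x/v = 78.7 km / (0.870 m/s) = 78700 m / 0.870 m/s = 90460 s = 1.047 d.
k_d L₀/(k_a−k_d) = 0.220×49.2/(2.04−0.220) = 10.82/1.820 = 5.947 mg/L.
e^(−k_d t) = e^(−0.220×1.047) = 0.7943; e^(−k_a t) = e^(−2.04×1.047) = 0.1181.
D = 5.947 × (0.7943 − 0.1181) + 3.02 × 0.1181 = 4.021 + 0.3568 = 4.378 mg/L.
DO = C_s − D = 7.77 − 4.378 = 3.392 mg/L.

DO ≈ 3.39 mg/L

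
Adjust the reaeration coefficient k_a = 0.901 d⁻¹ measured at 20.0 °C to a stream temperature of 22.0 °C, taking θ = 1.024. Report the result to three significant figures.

k_a(T₂) = k_a(T₁) · θ^(T₂−T₁) = 0.901 × 1.024^(22.0−20.0)
= 0.901 × 1.024^2.00 = 0.901 × 1.049 = 0.9448 d⁻¹.

k_a ≈ 0.945 d⁻¹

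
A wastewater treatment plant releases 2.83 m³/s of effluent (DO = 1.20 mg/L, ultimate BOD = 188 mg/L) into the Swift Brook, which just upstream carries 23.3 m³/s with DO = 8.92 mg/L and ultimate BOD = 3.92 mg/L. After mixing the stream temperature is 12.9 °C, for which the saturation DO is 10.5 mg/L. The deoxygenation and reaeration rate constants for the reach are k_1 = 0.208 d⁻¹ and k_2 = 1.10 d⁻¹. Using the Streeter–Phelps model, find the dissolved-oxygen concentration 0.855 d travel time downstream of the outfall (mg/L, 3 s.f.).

DO ≈ 7.07 mg/L

Mixed DO = (23.3×8.92 + 2.83×1.20)/(23.3+2.83) = 211.2/26.13 = 8.084 mg/L.
Mixed L₀ = (23.3×3.92 + 2.83×188)/(26.13) = 623.4/26.13 = 23.86 mg/L.
Initial deficit D₀ = C_s − DO₀ = 10.5 − 8.084 = 2.416 mg/L.
D(0.855) = [0.208×23.86/(1.10−0.208)](e^(−0.208×0.855) − e^(−1.10×0.855)) + 2.416 e^(−1.10×0.855)
= 5.563 × (0.8371 − 0.3904) + 2.416 × 0.3904 = 3.428 mg/L.
DO = 10.5 − 3.428 = 7.072 mg/L.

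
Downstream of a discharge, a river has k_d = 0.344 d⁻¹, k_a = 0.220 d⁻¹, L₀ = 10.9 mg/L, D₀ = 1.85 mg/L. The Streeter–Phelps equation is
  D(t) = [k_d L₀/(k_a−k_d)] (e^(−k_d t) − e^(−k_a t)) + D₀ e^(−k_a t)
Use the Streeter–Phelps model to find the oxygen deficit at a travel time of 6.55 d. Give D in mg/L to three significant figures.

k_d L₀/(k_a−k_d) = 0.344×10.9/(0.220−0.344) = 3.750/-0.1240 = -30.24 mg/L.
e^(−k_d t) = e^(−0.344×6.550) = 0.1051; e^(−k_a t) = e^(−0.220×6.550) = 0.2367.
D = -30.24 × (0.1051 − 0.2367) + 1.85 × 0.2367 = 3.980 + 0.4379 = 4.418 mg/L.

D ≈ 4.42 mg/L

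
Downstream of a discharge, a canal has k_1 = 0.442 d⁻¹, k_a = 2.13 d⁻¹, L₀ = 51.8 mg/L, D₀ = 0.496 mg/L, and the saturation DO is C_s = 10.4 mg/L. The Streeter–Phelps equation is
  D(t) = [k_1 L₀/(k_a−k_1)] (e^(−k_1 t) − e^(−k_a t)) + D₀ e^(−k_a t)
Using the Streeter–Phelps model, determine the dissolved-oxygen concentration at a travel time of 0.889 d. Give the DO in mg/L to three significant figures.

DO ≈ 3.21 mg/L

k_1 L₀/(k_a−k_1) = 0.442×51.8/(2.13−0.442) = 22.90/1.688 = 13.56 mg/L.
e^(−k_1 t) = e^(−0.442×0.8890) = 0.6751; e^(−k_a t) = e^(−2.13×0.8890) = 0.1505.
D = 13.56 × (0.6751 − 0.1505) + 0.496 × 0.1505 = 7.115 + 0.07466 = 7.189 mg/L.
DO = C_s − D = 10.4 − 7.189 = 3.211 mg/L.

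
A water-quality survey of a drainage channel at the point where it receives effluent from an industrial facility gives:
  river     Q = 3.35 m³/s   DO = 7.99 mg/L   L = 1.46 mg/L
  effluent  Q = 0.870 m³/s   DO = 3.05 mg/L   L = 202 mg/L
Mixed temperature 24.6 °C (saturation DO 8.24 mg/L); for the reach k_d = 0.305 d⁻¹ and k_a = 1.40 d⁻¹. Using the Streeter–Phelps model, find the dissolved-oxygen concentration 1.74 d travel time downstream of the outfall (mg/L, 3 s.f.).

DO ≈ 2.16 mg/L

Mixed DO = (3.35×7.99 + 0.870×3.05)/(3.35+0.870) = 29.42/4.220 = 6.972 mg/L.
Mixed L₀ = (3.35×1.46 + 0.870×202)/(4.220) = 180.6/4.220 = 42.80 mg/L.
Initial deficit D₀ = C_s − DO₀ = 8.24 − 6.972 = 1.268 mg/L.
D(1.74) = [0.305×42.80/(1.40−0.305)](e^(−0.305×1.74) − e^(−1.40×1.74)) + 1.268 e^(−1.40×1.74)
= 11.92 × (0.5882 − 0.08751) + 1.268 × 0.08751 = 6.080 mg/L.
DO = 8.24 − 6.080 = 2.160 mg/L.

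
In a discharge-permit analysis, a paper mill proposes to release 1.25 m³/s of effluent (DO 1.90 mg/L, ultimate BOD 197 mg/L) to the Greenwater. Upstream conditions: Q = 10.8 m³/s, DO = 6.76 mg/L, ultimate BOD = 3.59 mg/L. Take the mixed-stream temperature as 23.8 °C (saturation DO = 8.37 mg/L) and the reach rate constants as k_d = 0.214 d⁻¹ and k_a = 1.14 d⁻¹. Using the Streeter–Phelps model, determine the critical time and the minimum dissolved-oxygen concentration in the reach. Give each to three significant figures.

t_c ≈ 1.28 d; minimum DO ≈ 4.99 mg/L

Mixed DO = (10.8×6.76 + 1.25×1.90)/(10.8+1.25) = 75.38/12.05 = 6.256 mg/L.
Mixed L₀ = (10.8×3.59 + 1.25×197)/(12.05) = 285.0/12.05 = 23.65 mg/L.
Initial deficit D₀ = C_s − DO₀ = 8.37 − 6.256 = 2.114 mg/L.
t_c = (1/0.9260) ln[(1.14/0.214)(1 − 2.114×0.9260/(0.214×23.65))] = 1.080 × ln(3.267) = 1.278 d.
D_c = (0.214/1.14) × 23.65 × e^(−0.214×1.278) = 0.1877 × 23.65 × 0.7607 = 3.377 mg/L.
Minimum DO = 8.37 − 3.377 = 4.993 mg/L.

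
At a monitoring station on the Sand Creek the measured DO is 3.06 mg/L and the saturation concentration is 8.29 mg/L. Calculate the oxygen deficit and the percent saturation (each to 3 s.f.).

D = C_s − C = 8.29 − 3.06 = 5.23 mg/L.
% saturation = 3.06/8.29 × 100 = 36.9 %.

D ≈ 5.23 mg/L; 36.9 % saturation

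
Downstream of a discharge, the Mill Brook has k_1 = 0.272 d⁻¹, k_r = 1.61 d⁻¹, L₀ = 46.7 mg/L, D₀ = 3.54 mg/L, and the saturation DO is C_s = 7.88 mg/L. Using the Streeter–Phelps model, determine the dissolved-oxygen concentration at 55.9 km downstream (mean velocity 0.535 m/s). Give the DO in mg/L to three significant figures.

Travel time t = x/v = 55.9 km / (0.535 m/s) = 55900 m / 0.535 m/s = 104500 s = 1.209 d.
k_1 L₀/(k_r−k_1) = 0.272×46.7/(1.61−0.272) = 12.70/1.338 = 9.494 mg/L.
e^(−k_1 t) = e^(−0.272×1.209) = 0.7197; e^(−k_r t) = e^(−1.61×1.209) = 0.1427.
D = 9.494 × (0.7197 − 0.1427) + 3.54 × 0.1427 = 5.478 + 0.5052 = 5.983 mg/L.
DO = C_s − D = 7.88 − 5.983 = 1.897 mg/L.

DO ≈ 1.90 mg/L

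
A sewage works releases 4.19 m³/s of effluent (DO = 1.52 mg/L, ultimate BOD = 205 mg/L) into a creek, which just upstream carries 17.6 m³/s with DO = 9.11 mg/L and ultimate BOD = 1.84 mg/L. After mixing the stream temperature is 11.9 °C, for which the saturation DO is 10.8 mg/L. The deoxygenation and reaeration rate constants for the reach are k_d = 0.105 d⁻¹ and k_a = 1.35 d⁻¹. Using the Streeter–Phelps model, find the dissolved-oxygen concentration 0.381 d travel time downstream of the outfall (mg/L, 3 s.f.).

DO ≈ 7.67 mg/L

Mixed DO = (17.6×9.11 + 4.19×1.52)/(17.6+4.19) = 166.7/21.79 = 7.651 mg/L.
Mixed L₀ = (17.6×1.84 + 4.19×205)/(21.79) = 891.3/21.79 = 40.91 mg/L.
Initial deficit D₀ = C_s − DO₀ = 10.8 − 7.651 = 3.149 mg/L.
D(0.381) = [0.105×40.91/(1.35−0.105)](e^(−0.105×0.381) − e^(−1.35×0.381)) + 3.149 e^(−1.35×0.381)
= 3.450 × (0.9608 − 0.5979) + 3.149 × 0.5979 = 3.135 mg/L.
DO = 10.8 − 3.135 = 7.665 mg/L.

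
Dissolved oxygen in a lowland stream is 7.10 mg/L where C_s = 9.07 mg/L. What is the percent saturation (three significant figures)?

78.3 % saturation

% saturation = C/C_s × 100 = 7.10/9.07 × 100 = 78.3 %.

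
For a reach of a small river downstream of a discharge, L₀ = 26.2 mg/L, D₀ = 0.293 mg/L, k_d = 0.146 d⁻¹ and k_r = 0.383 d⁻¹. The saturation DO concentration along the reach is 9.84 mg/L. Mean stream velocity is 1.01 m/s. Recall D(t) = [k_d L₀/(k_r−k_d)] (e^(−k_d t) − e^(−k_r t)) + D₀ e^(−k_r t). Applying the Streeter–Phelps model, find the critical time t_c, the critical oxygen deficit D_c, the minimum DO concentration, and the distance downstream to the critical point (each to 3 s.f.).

At the critical point dD/dt = 0, so k_d L₀ e^(−k_d t) = k_r D. Substituting D(t) from the Streeter–Phelps equation and solving for t gives
t_c = ln[(k_r/k_d)(1 − D₀(k_r−k_d)/(k_d L₀))] / (k_r−k_d).
Here k_r−k_d = 0.2370 d⁻¹ and 1 − D₀(k_r−k_d)/(k_d L₀) = 1 − 0.293×0.2370/(0.146×26.2) = 0.9818, so
t_c = ln(2.623 × 0.9818) / 0.2370 = 0.9461 / 0.2370 = 3.992 d.
L(t_c) = L₀ e^(−k_d t_c) = 26.2 × 0.5583 = 14.63 mg/L, and at the critical point k_r D_c = k_d L, so D_c = (0.146/0.383) × 14.63 = 5.576 mg/L.
Minimum DO = C_s − D_c = 9.84 − 5.576 = 4.264 mg/L.
x_c = v t_c = 1.01 m/s × 3.992 d × 86400 s/d = 348400 m ≈ 348 km.

t_c ≈ 3.99 d; D_c ≈ 5.58 mg/L; min DO ≈ 4.26 mg/L; x_c ≈ 348 km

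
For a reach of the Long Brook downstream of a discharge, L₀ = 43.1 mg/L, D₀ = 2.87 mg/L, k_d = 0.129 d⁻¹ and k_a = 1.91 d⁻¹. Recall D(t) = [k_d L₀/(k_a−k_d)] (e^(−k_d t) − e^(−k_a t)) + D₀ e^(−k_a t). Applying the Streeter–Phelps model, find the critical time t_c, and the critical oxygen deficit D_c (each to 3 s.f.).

At the critical point dD/dt = 0, so k_d L₀ e^(−k_d t) = k_a D. Substituting D(t) from the Streeter–Phelps equation and solving for t gives
t_c = ln[(k_a/k_d)(1 − D₀(k_a−k_d)/(k_d L₀))] / (k_a−k_d).
Here k_a−k_d = 1.781 d⁻¹ and 1 − D₀(k_a−k_d)/(k_d L₀) = 1 − 2.87×1.781/(0.129×43.1) = 0.08065, so
t_c = ln(14.81 × 0.08065) / 1.781 = 0.1775 / 1.781 = 0.09964 d.
D_c = (k_d/k_a) L₀ e^(−k_d t_c) = (0.129/1.91) × 43.1 × e^(−0.129×0.09964) = 0.06754 × 43.1 × 0.9872 = 2.874 mg/L.

t_c ≈ 0.0996 d; D_c ≈ 2.87 mg/L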